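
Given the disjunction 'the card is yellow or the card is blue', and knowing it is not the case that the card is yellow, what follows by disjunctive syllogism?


Disjunctive syllogism: P ∨ Q, ¬P ⊢ Q
Disjunction: the card is yellow ∨ the card is blue
We know it is not the case that the card is yellow.
By disjunctive syllogism, the other disjunct must be true.

The card is blue


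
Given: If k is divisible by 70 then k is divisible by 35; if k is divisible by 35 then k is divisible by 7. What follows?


Hypothetical syllogism: P → Q, Q → R ⊢ P → R
Premise 1: k is divisible by 70 → k is divisible by 35
Premise 2: k is divisible by 35 → k is divisible by 7
Chain the implications: the middle term (k is divisible by 35) links the two.
Conclusion: If k is divisible by 70, then k is divisible by 7.

If k is divisible by 70, then k is divisible by 7.


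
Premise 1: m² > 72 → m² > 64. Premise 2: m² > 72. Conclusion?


Modus ponens: P → Q, P ⊢ Q
P: m² > 72
Q: m² > 64
We have P → Q and P is true.
By modus ponens, Q must be true.

m² > 64


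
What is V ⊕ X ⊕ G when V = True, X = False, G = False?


V = True, X = False, G = False
Step 1: V ⊕ X = True XOR False = True
Step 2: True ⊕ G = True XOR False = True
XOR is true when an odd number of operands are true.

True


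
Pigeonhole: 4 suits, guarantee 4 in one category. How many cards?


Pigeonhole: to guarantee k in one of n categories, need (k-1)×n + 1.
k = 4, n = 4
Minimum = (4-1) × 4 + 1 = 3 × 4 + 1

13


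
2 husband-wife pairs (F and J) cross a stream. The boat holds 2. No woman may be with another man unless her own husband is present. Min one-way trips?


Label couples F and J.
1. WF+WJ → (far: WF,WJ; near: HF,HJ)
2. WF ←   (far: WJ; near: HF,HJ,WF)
3. HF+HJ → (far: HF,HJ,WJ; near: WF)
4. HF ←   (far: HJ,WJ; near: HF,WF)  — HF returns, since WF is alone on near bank
5. HF+WF → (far: all four; near: empty)
Every state respects the constraint.
Minimum trips = 5

5


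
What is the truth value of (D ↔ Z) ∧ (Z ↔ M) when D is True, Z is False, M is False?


D = True, Z = False, M = False
Step 1: D ↔ Z is true when D and Z have the same value. Result: False
Step 2: Z ↔ M is true when Z and M have the same value. Result: True
Step 3: False ∧ True = False

False


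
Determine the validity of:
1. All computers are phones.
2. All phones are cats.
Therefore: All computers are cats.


Premise 1: All computers are phones.
Premise 2: All phones are cats.
Conclusion: All computers are cats.
Barbara syllogism (AAA-1): All A are B, All B are C → All A are C.
Middle term (phones) distributed in premise 2.

Valid


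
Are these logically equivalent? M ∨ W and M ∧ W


Expression 1: M ∨ W
Expression 2: M ∧ W
Truth table (M W | Expr1 Expr2):
  T T |   T     T
  T F |   T     F   ← differ
  F T |   T     F   ← differ
  F F |   F     F
Counterexample: M=T, W=F gives Expr1 = T but Expr2 = F, so the expressions are NOT logically equivalent.

No


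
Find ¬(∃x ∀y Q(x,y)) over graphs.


Original: ∃x ∀y Q(x,y)
Rule: ¬∀→∃, ¬∃→∀, negate predicate.
Negation: ∀x ∃y ¬Q(x,y)

∀x ∃y ¬Q(x,y)


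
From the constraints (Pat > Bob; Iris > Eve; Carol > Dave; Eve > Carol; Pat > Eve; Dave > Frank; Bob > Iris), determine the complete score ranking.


Constraints: Pat > Bob; Iris > Eve; Carol > Dave; Eve > Carol; Pat > Eve; Dave > Frank; Bob > Iris
Method: at each step, the next-highest is the one remaining person who never appears on the smaller side of a constraint between remaining people.
  Step 1: remaining {Pat, Carol, Frank, Eve, Dave, Bob, Iris}; on the smaller side: {Carol, Frank, Eve, Dave, Bob, Iris} → Pat is next (Pat > Bob; Pat > Eve).
  Step 2: remaining {Carol, Frank, Eve, Dave, Bob, Iris}; on the smaller side: {Carol, Frank, Eve, Dave, Iris} → Bob is next (Bob > Iris).
  Step 3: remaining {Carol, Frank, Eve, Dave, Iris}; on the smaller side: {Carol, Frank, Eve, Dave} → Iris is next (Iris > Eve).
  Step 4: remaining {Carol, Frank, Eve, Dave}; on the smaller side: {Carol, Frank, Dave} → Eve is next (Eve > Carol).
  Step 5: remaining {Carol, Frank, Dave}; on the smaller side: {Frank, Dave} → Carol is next (Carol > Dave).
  Step 6: remaining {Frank, Dave}; on the smaller side: {Frank} → Dave is next (Dave > Frank).
  Step 7: only Frank remains → lowest.
Final ranking (highest to lowest):

Pat > Bob > Iris > Eve > Carol > Dave > Frank


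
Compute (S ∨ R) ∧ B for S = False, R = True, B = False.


S = False, R = True, B = False
Step 1: S ∨ R = False OR True = True
Step 2: True ∧ B = True AND False = False
OR is true when at least one operand is true; AND requires both.

False


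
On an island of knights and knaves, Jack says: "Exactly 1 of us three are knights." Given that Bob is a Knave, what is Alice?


Jack claims exactly 1 knights among Jack, Bob, Alice.
Given: Bob is a Knave.

Case 1: Jack is a Knight (tells truth)
  Then exactly 1 of the three are knights.
  Counting Jack, Bob: 1 knight(s) so far. Need 0 more → Alice = Knave.
Case 2: Jack is a Knave (lies)
  Then the count is NOT 1.
  If Alice = Knight, count = 1 = 1 → claim would be true, contradicts lie.
  If Alice = Knave, count = 0 ≠ 1 → lie confirmed ✓

Alice is a Knave.

Knave


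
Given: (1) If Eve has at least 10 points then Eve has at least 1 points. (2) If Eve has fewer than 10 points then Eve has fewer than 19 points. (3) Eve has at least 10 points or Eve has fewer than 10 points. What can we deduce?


Constructive dilemma: (P → Q) ∧ (R → S), P ∨ R ⊢ Q ∨ S
Premise 1: Eve has at least 10 points → Eve has at least 1 points
Premise 2: Eve has fewer than 10 points → Eve has fewer than 19 points
Premise 3: Eve has at least 10 points ∨ Eve has fewer than 10 points
Case 1: Assuming Eve has at least 10 points, then by Premise 1, Eve has at least 1 points.
Case 2: Assuming Eve has fewer than 10 points, then by Premise 2, Eve has fewer than 19 points.
Since one of Eve has at least 10 points or Eve has fewer than 10 points must hold, we get Eve has at least 1 points or Eve has fewer than 19 points.

Eve has at least 1 points or Eve has fewer than 19 points.


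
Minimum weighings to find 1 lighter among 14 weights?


Each weighing has 3 outcomes (left heavy / balance / right heavy), so k weighings distinguish at most 3^k cases; splitting into three near-equal groups achieves this.
Need 3^k ≥ 14: 3^2 = 9 < 14 ≤ 3^3 = 27
k = ⌈log₃(14)⌉ = 3

3


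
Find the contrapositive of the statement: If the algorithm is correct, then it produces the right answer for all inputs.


Original: If the algorithm is correct, then it produces the right answer for all inputs
Contrapositive: If ¬Q, then ¬P
Negate Q: not (it produces the right answer for all inputs)
Negate P: not (the algorithm is correct)

If not (it produces the right answer for all inputs), then not (the algorithm is correct).


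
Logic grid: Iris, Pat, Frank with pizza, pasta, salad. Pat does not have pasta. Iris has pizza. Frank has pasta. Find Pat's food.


From clues:
  Frank → pasta
  Iris → pizza
By elimination, Pat gets the remaining.

salad


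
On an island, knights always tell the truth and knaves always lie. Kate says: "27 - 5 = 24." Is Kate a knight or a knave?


Statement: "27 - 5 = 24."
Actual: 27 - 5 = 22
Claimed: 24
Statement is FALSE → Kate lies → Knave

Knave


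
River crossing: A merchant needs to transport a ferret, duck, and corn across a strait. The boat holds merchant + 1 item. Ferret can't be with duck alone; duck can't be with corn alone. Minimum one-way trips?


1. merchant+duck → 2. merchant ← 3. merchant+ferret → 4. merchant+duck ← 5. merchant+corn → 6. merchant ← 7. merchant+duck →
Minimum trips = 7

7


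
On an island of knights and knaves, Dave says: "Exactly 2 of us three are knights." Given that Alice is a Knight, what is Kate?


Dave claims exactly 2 knights among Dave, Alice, Kate.
Given: Alice is a Knight.

Case 1: Dave is a Knight (tells truth)
  Then exactly 2 of the three are knights.
  Counting Dave, Alice: 2 knight(s) so far. Need 0 more → Kate = Knave.
Case 2: Dave is a Knave (lies)
  Then the count is NOT 2.
  If Kate = Knight, count = 2 = 2 → claim would be true, contradicts lie.
  If Kate = Knave, count = 1 ≠ 2 → lie confirmed ✓

Kate is a Knave.

Knave


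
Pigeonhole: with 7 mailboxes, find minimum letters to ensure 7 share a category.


Pigeonhole: to guarantee k in one of n categories, need (k-1)×n + 1.
k = 7, n = 7
Minimum = (7-1) × 7 + 1 = 6 × 7 + 1

43


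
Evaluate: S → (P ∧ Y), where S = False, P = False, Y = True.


S = False, P = False, Y = True
Step 1: P ∧ Y = False AND True = False
Step 2: S → (False): false only when S=True and consequent=False.
Result: True

True


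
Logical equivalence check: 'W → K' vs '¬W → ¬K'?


Expression 1: W → K
Expression 2: ¬W → ¬K
Truth table (W K | Expr1 Expr2):
  T T |   T     T
  T F |   F     T   ← differ
  F T |   T     F   ← differ
  F F |   T     T
Counterexample: W=T, K=F gives Expr1 = F but Expr2 = T, so the expressions are NOT logically equivalent.

No


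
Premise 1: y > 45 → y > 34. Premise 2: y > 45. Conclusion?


Modus ponens: P → Q, P ⊢ Q
P: y > 45
Q: y > 34
We have P → Q and P is true.
By modus ponens, Q must be true.

y > 34


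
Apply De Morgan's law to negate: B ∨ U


De Morgan's law: ¬(P ∨ Q) ≡ ¬P ∧ ¬Q
¬(B ∨ U) = ¬B ∧ ¬U

¬B ∧ ¬U


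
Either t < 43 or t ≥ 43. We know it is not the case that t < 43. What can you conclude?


Disjunctive syllogism: P ∨ Q, ¬P ⊢ Q
Disjunction: t < 43 ∨ t ≥ 43
We know it is not the case that t < 43.
By disjunctive syllogism, the other disjunct must be true.

t ≥ 43


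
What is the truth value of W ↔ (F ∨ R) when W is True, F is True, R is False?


W = True, F = True, R = False
Step 1: F ∨ R = True OR False = True
Step 2: W ↔ (True): true when both sides have same truth value.
Result: True ↔ True = True

True


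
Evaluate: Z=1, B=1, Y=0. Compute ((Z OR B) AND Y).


Z OR B = 1|1 = 1
1 AND 0 = 0

0


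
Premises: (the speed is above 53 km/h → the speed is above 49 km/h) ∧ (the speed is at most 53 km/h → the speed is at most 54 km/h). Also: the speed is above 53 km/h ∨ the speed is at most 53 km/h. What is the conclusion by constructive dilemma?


Constructive dilemma: (P → Q) ∧ (R → S), P ∨ R ⊢ Q ∨ S
Premise 1: the speed is above 53 km/h → the speed is above 49 km/h
Premise 2: the speed is at most 53 km/h → the speed is at most 54 km/h
Premise 3: the speed is above 53 km/h ∨ the speed is at most 53 km/h
Case 1: Assuming the speed is above 53 km/h, then by Premise 1, the speed is above 49 km/h.
Case 2: Assuming the speed is at most 53 km/h, then by Premise 2, the speed is at most 54 km/h.
Since one of the speed is above 53 km/h or the speed is at most 53 km/h must hold, we get the speed is above 49 km/h or the speed is at most 54 km/h.

The speed is above 49 km/h or the speed is at most 54 km/h.


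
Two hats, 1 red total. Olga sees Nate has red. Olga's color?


Total red = 1, Nate = red
Red accounted for: 1
Remaining for Olga: 0
Olga's hat is blue.

blue


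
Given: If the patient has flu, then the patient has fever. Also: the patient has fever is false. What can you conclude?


Modus tollens: P → Q, ¬Q ⊢ ¬P
P: the patient has flu
Q: the patient has fever
We have P → Q and Q is false.
By modus tollens, P must be false.

It is not the case that the patient has flu


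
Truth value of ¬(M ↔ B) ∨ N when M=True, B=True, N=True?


M = True, B = True, N = True
Expression: ¬(M ↔ B) ∨ N
Step 1: M ↔ B = (True iff True) = True
Step 2: ¬(M ↔ B) = NOT True = False
Step 3: (False) ∨ N = False OR True = True

True


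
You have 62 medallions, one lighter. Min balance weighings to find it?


Each weighing has 3 outcomes (left heavy / balance / right heavy), so k weighings distinguish at most 3^k cases; splitting into three near-equal groups achieves this.
Need 3^k ≥ 62: 3^3 = 27 < 62 ≤ 3^4 = 81
k = ⌈log₃(62)⌉ = 4

4


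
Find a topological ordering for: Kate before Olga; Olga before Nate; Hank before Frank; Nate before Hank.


Constraints: Kate before Olga; Olga before Nate; Hank before Frank; Nate before Hank
Method: repeatedly schedule the remaining task that has no remaining task required before it.
  Step 1: remaining {Nate, Hank, Olga, Kate, Frank}; every task except Kate still has a predecessor pending → schedule Kate.
  Step 2: remaining {Nate, Hank, Olga, Frank}; every task except Olga still has a predecessor pending → schedule Olga.
  Step 3: remaining {Nate, Hank, Frank}; every task except Nate still has a predecessor pending → schedule Nate.
  Step 4: remaining {Hank, Frank}; every task except Hank still has a predecessor pending → schedule Hank.
  Step 5: only Frank remains → schedule Frank.
Resulting order:

Kate → Olga → Nate → Hank → Frank


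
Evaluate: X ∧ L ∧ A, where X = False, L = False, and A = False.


X = False, L = False, A = False
Step 1: X ∧ L = False AND False = False
Step 2: (False) ∧ A = (False) AND False = False
AND is true only when ALL operands are true.

False


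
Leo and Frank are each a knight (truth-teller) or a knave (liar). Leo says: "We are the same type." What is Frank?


Leo says: "We are the same type."
Case 1: Leo is a Knight (truth-teller)
  Statement is true → they ARE the same → Frank is also a Knight
Case 2: Leo is a Knave (liar)
  Statement is false → they are NOT the same → Frank is a Knight
In both cases, Frank is a Knight.

Knight


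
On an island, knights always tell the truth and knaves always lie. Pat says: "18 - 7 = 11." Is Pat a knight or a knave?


Statement: "18 - 7 = 11."
Actual: 18 - 7 = 11
Claimed: 11
Statement is TRUE → Pat tells the truth → Knight

Knight


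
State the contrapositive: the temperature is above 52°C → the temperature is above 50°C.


Original: If the temperature is above 52°C, then the temperature is above 50°C
Contrapositive: If ¬Q, then ¬P
Negate Q: not (the temperature is above 50°C)
Negate P: not (the temperature is above 52°C)

If not (the temperature is above 50°C), then not (the temperature is above 52°C).


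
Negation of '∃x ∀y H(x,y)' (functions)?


Original: ∃x ∀y H(x,y)
Rule: ¬∀→∃, ¬∃→∀, negate predicate.
Negation: ∀x ∃y ¬H(x,y)

∀x ∃y ¬H(x,y)


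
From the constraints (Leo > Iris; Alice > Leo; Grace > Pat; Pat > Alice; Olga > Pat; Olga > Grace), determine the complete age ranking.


Constraints: Leo > Iris; Alice > Leo; Grace > Pat; Pat > Alice; Olga > Pat; Olga > Grace
Method: at each step, the next-highest is the one remaining person who never appears on the smaller side of a constraint between remaining people.
  Step 1: remaining {Alice, Leo, Grace, Olga, Iris, Pat}; on the smaller side: {Alice, Leo, Grace, Iris, Pat} → Olga is next (Olga > Pat; Olga > Grace).
  Step 2: remaining {Alice, Leo, Grace, Iris, Pat}; on the smaller side: {Alice, Leo, Iris, Pat} → Grace is next (Grace > Pat).
  Step 3: remaining {Alice, Leo, Iris, Pat}; on the smaller side: {Alice, Leo, Iris} → Pat is next (Pat > Alice).
  Step 4: remaining {Alice, Leo, Iris}; on the smaller side: {Leo, Iris} → Alice is next (Alice > Leo).
  Step 5: remaining {Leo, Iris}; on the smaller side: {Iris} → Leo is next (Leo > Iris).
  Step 6: only Iris remains → lowest.
Final ranking (highest to lowest):

Olga > Grace > Pat > Alice > Leo > Iris


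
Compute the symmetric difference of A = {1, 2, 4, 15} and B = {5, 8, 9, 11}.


A = {1, 2, 4, 15}
B = {5, 8, 9, 11}
Operation: symmetric difference
In A only: [1, 2, 4, 15], in B only: [5, 8, 9, 11]

{1, 2, 4, 5, 8, 9, 11, 15}


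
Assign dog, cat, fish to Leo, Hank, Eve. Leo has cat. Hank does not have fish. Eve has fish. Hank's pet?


From clues:
  Eve → fish
  Leo → cat
By elimination, Hank gets the remaining.

dog


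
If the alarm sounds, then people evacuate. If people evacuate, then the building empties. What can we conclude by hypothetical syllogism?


Hypothetical syllogism: P → Q, Q → R ⊢ P → R
Premise 1: the alarm sounds → people evacuate
Premise 2: people evacuate → the building empties
Chain the implications: the middle term (people evacuate) links the two.
Conclusion: If the alarm sounds, then the building empties.

If the alarm sounds, then the building empties.


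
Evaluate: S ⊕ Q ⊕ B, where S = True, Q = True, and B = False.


S = True, Q = True, B = False
Step 1: S ⊕ Q = True XOR True = False
Step 2: False ⊕ B = False XOR False = False
XOR is true when an odd number of operands are true.

False


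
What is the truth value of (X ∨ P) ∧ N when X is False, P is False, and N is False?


X = False, P = False, N = False
Step 1: X ∨ P = False OR False = False
Step 2: False ∧ N = False AND False = False
OR is true when at least one operand is true; AND requires both.

False


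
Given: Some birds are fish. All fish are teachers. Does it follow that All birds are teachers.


Premise 1: Some birds are fish.
Premise 2: All fish are teachers.
Conclusion: All birds are teachers.
Fallacy: illicit minor. The minor term (birds) is distributed in the conclusion ('All birds ...') but undistributed in its premise ('Some birds are fish' doesn't cover all birds).
Only 'Some birds are teachers' follows, not 'All'.

Invalid


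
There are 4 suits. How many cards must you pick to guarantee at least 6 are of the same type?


Pigeonhole: to guarantee k in one of n categories, need (k-1)×n + 1.
k = 6, n = 4
Minimum = (6-1) × 4 + 1 = 5 × 4 + 1

21


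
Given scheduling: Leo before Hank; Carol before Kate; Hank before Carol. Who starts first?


Constraints: Leo before Hank; Carol before Kate; Hank before Carol
The first task can have nothing scheduled before it, so it must never appear on the right of a 'before'.
Tasks appearing after some 'before': Hank, Kate, Carol.
The only task not in that list is Leo → it is first.

Leo


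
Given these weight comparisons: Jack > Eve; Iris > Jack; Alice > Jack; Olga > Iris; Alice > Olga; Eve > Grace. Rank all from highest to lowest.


Constraints: Jack > Eve; Iris > Jack; Alice > Jack; Olga > Iris; Alice > Olga; Eve > Grace
Method: at each step, the next-highest is the one remaining person who never appears on the smaller side of a constraint between remaining people.
  Step 1: remaining {Olga, Jack, Alice, Iris, Eve, Grace}; on the smaller side: {Olga, Jack, Iris, Eve, Grace} → Alice is next (Alice > Jack; Alice > Olga).
  Step 2: remaining {Olga, Jack, Iris, Eve, Grace}; on the smaller side: {Jack, Iris, Eve, Grace} → Olga is next (Olga > Iris).
  Step 3: remaining {Jack, Iris, Eve, Grace}; on the smaller side: {Jack, Eve, Grace} → Iris is next (Iris > Jack).
  Step 4: remaining {Jack, Eve, Grace}; on the smaller side: {Eve, Grace} → Jack is next (Jack > Eve).
  Step 5: remaining {Eve, Grace}; on the smaller side: {Grace} → Eve is next (Eve > Grace).
  Step 6: only Grace remains → lowest.
Final ranking (highest to lowest):

Alice > Olga > Iris > Jack > Eve > Grace


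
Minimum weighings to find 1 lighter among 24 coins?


Each weighing has 3 outcomes (left heavy / balance / right heavy), so k weighings distinguish at most 3^k cases; splitting into three near-equal groups achieves this.
Need 3^k ≥ 24: 3^2 = 9 < 24 ≤ 3^3 = 27
k = ⌈log₃(24)⌉ = 3

3


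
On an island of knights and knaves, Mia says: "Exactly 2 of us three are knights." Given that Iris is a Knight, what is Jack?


Mia claims exactly 2 knights among Mia, Iris, Jack.
Given: Iris is a Knight.

Case 1: Mia is a Knight (tells truth)
  Then exactly 2 of the three are knights.
  Counting Mia, Iris: 2 knight(s) so far. Need 0 more → Jack = Knave.
Case 2: Mia is a Knave (lies)
  Then the count is NOT 2.
  If Jack = Knight, count = 2 = 2 → claim would be true, contradicts lie.
  If Jack = Knave, count = 1 ≠ 2 → lie confirmed ✓

Jack is a Knave.

Knave


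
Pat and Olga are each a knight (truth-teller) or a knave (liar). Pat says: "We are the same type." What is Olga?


Pat says: "We are the same type."
Case 1: Pat is a Knight (truth-teller)
  Statement is true → they ARE the same → Olga is also a Knight
Case 2: Pat is a Knave (liar)
  Statement is false → they are NOT the same → Olga is a Knight
In both cases, Olga is a Knight.

Knight


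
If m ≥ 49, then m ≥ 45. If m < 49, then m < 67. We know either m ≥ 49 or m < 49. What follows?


Constructive dilemma: (P → Q) ∧ (R → S), P ∨ R ⊢ Q ∨ S
Premise 1: m ≥ 49 → m ≥ 45
Premise 2: m < 49 → m < 67
Premise 3: m ≥ 49 ∨ m < 49
Case 1: Assuming m ≥ 49, then by Premise 1, m ≥ 45.
Case 2: Assuming m < 49, then by Premise 2, m < 67.
Since one of m ≥ 49 or m < 49 must hold, we get m ≥ 45 or m < 67.

m ≥ 45 or m < 67.


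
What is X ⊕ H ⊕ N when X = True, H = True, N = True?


X = True, H = True, N = True
Step 1: X ⊕ H = True XOR True = False
Step 2: False ⊕ N = False XOR True = True
XOR is true when an odd number of operands are true.

True


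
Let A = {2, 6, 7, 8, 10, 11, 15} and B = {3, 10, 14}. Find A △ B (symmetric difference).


A = {2, 6, 7, 8, 10, 11, 15}
B = {3, 10, 14}
Operation: symmetric difference
In A only: [2, 6, 7, 8, 11, 15], in B only: [3, 14]

{2, 3, 6, 7, 8, 11, 14, 15}


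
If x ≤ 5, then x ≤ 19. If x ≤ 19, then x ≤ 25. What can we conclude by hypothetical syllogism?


Hypothetical syllogism: P → Q, Q → R ⊢ P → R
Premise 1: x ≤ 5 → x ≤ 19
Premise 2: x ≤ 19 → x ≤ 25
Chain the implications: the middle term (x ≤ 19) links the two.
Conclusion: If x ≤ 5, then x ≤ 25.

If x ≤ 5, then x ≤ 25.


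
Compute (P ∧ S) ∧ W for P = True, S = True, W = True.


P = True, S = True, W = True
Step 1: P ∧ S = True AND True = True
Step 2: True ∧ W = True AND True = True
AND is true only when ALL operands are true.

True


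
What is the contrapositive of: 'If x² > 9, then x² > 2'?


Original: If x² > 9, then x² > 2
Contrapositive: If ¬Q, then ¬P
Negate Q: not (x² > 2)
Negate P: not (x² > 9)

If not (x² > 2), then not (x² > 9).


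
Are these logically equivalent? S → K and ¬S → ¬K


Expression 1: S → K
Expression 2: ¬S → ¬K
Truth table (S K | Expr1 Expr2):
  T T |   T     T
  T F |   F     T   ← differ
  F T |   T     F   ← differ
  F F |   T     T
Counterexample: S=T, K=F gives Expr1 = F but Expr2 = T, so the expressions are NOT logically equivalent.

No


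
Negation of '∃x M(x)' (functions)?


Original: ∃x M(x)
Rule: ¬∀→∃, ¬∃→∀, negate predicate.
Negation: ∀x ¬M(x)

∀x ¬M(x)


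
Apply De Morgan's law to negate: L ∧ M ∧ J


De Morgan's law: ¬(P ∧ Q ∧ R) ≡ ¬P ∨ ¬Q ∨ ¬R
¬(L ∧ M ∧ J) = ¬L ∨ ¬M ∨ ¬J

¬L ∨ ¬M ∨ ¬J


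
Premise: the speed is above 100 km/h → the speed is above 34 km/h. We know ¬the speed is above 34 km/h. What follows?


Modus tollens: P → Q, ¬Q ⊢ ¬P
P: the speed is above 100 km/h
Q: the speed is above 34 km/h
We have P → Q and Q is false.
By modus tollens, P must be false.

It is not the case that the speed is above 100 km/h


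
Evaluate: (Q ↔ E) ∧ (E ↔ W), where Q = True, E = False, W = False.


Q = True, E = False, W = False
Step 1: Q ↔ E is true when Q and E have the same value. Result: False
Step 2: E ↔ W is true when E and W have the same value. Result: True
Step 3: False ∧ True = False

False


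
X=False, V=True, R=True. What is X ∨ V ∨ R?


X = False, V = True, R = True
Expression: X ∨ V ∨ R
Step 1: X ∨ V = False OR True = True
Step 2: (True) ∨ R = True OR True = True

True


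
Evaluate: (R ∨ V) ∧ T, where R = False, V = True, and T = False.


R = False, V = True, T = False
Step 1: R ∨ V = False OR True = True
Step 2: True ∧ T = True AND False = False
OR is true when at least one operand is true; AND requires both.

False


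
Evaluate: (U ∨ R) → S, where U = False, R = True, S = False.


U = False, R = True, S = False
Step 1: U ∨ R = False OR True = True
Step 2: (True) → S: false only when antecedent=True and S=False.
Result: False

False


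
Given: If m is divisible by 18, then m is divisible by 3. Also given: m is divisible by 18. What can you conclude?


Modus ponens: P → Q, P ⊢ Q
P: m is divisible by 18
Q: m is divisible by 3
We have P → Q and P is true.
By modus ponens, Q must be true.

m is divisible by 3


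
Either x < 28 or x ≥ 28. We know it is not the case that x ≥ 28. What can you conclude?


Disjunctive syllogism: P ∨ Q, ¬P ⊢ Q
Disjunction: x < 28 ∨ x ≥ 28
We know it is not the case that x ≥ 28.
By disjunctive syllogism, the other disjunct must be true.

x < 28


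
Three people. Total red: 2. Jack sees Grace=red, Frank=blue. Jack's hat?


Total red = 2, seen red = 1
Own red = 2 - 1 = 1
Jack's hat is red.

red


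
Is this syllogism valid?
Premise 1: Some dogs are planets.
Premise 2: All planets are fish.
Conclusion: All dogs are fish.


Premise 1: Some dogs are planets.
Premise 2: All planets are fish.
Conclusion: All dogs are fish.
Fallacy: illicit minor. The minor term (dogs) is distributed in the conclusion ('All dogs ...') but undistributed in its premise ('Some dogs are planets' doesn't cover all dogs).
Only 'Some dogs are fish' follows, not 'All'.

Invalid


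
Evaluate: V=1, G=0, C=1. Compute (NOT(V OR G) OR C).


V OR G = 1
NOT(1) = 0
0 OR 1 = 1

1


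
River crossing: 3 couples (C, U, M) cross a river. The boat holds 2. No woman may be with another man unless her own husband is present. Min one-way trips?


Label couples C, U, M (H = husband, W = wife).
Counting alone: 6 people, the boat carries 2 and someone must bring it back, so each round trip nets at most +1 on the far side until the last crossing → at least 9 trips. The jealousy constraint makes 9 impossible; the shortest valid schedule has 11:
1. WC+WU →  (far: WC,WU; near: HC,HU,HM,WM)
2. WC ←       (far: WU; near: HC,HU,HM,WC,WM)
3. WC+WM →  (far: WC,WU,WM; near: HC,HU,HM)
4. WC ←       (far: WU,WM; near: HC,HU,HM,WC)
5. HU+HM →  (far: HU,WU,HM,WM; near: HC,WC)
6. HU+WU ←  (far: HM,WM; near: HC,WC,HU,WU)
7. HC+HU →  (far: HC,HU,HM,WM; near: WC,WU)
8. WM ←       (far: HC,HU,HM; near: WC,WU,WM)
9. WC+WU →  (far: HC,WC,HU,WU,HM; near: WM)
10. HM ←      (far: HC,WC,HU,WU; near: HM,WM)
11. HM+WM → (far: all six; near: empty)
In every state each wife is either with her husband or with no other man.
Minimum trips = 11

11


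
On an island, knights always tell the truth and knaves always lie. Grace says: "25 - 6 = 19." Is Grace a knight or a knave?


Statement: "25 - 6 = 19."
Actual: 25 - 6 = 19
Claimed: 19
Statement is TRUE → Grace tells the truth → Knight

Knight


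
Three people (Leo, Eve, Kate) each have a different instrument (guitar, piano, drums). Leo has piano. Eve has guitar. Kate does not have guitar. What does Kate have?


From clues:
  Eve → guitar
  Leo → piano
By elimination, Kate gets the remaining.

drums


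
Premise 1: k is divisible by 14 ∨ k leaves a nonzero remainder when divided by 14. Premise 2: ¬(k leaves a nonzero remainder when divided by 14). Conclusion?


Disjunctive syllogism: P ∨ Q, ¬P ⊢ Q
Disjunction: k is divisible by 14 ∨ k leaves a nonzero remainder when divided by 14
We know it is not the case that k leaves a nonzero remainder when divided by 14.
By disjunctive syllogism, the other disjunct must be true.

k is divisible by 14


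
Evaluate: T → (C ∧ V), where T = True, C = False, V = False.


T = True, C = False, V = False
Step 1: C ∧ V = False AND False = False
Step 2: T → (False): false only when T=True and consequent=False.
Result: False

False


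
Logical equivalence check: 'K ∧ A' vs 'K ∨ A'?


Expression 1: K ∧ A
Expression 2: K ∨ A
Truth table (K A | Expr1 Expr2):
  T T |   T     T
  T F |   F     T   ← differ
  F T |   F     T   ← differ
  F F |   F     F
Counterexample: K=T, A=F gives Expr1 = F but Expr2 = T, so the expressions are NOT logically equivalent.

No


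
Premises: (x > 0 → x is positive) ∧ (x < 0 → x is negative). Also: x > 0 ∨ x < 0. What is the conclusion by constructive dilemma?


Constructive dilemma: (P → Q) ∧ (R → S), P ∨ R ⊢ Q ∨ S
Premise 1: x > 0 → x is positive
Premise 2: x < 0 → x is negative
Premise 3: x > 0 ∨ x < 0
Case 1: Assuming x > 0, then by Premise 1, x is positive.
Case 2: Assuming x < 0, then by Premise 2, x is negative.
Since one of x > 0 or x < 0 must hold, we get x is positive or x is negative.

x is positive or x is negative.


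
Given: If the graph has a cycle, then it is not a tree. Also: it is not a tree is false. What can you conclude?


Modus tollens: P → Q, ¬Q ⊢ ¬P
P: the graph has a cycle
Q: it is not a tree
We have P → Q and Q is false.
By modus tollens, P must be false.

It is not the case that the graph has a cycle


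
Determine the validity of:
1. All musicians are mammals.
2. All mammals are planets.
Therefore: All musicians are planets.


Premise 1: All musicians are mammals.
Premise 2: All mammals are planets.
Conclusion: All musicians are planets.
Barbara syllogism (AAA-1): All A are B, All B are C → All A are C.
Middle term (mammals) distributed in premise 2.

Valid


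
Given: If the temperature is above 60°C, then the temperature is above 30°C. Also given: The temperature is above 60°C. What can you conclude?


Modus ponens: P → Q, P ⊢ Q
P: the temperature is above 60°C
Q: the temperature is above 30°C
We have P → Q and P is true.
By modus ponens, Q must be true.

The temperature is above 30°C


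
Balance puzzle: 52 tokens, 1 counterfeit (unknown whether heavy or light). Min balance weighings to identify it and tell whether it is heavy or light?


Let n = 52. 104 possibilities (n tokens × lighter/heavier); each weighing has 3 outcomes.
Bound for k weighings: say the first weighing puts j tokens on each pan. If it tips, the 2j weighed tokens remain suspects (each with a known direction) and k-1 weighings give 3^(k-1) outcomes; 3^(k-1) is odd, so 2j ≤ 3^(k-1) - 1. If it balances, the n - 2j unweighed tokens remain with direction unknown: 2(n - 2j) ≤ 3^(k-1) - 1 by the same parity argument. Adding, n ≤ (3^(k-1) - 1) + (3^(k-1) - 1)/2 = (3^k - 3)/2, and the classical three-group strategy achieves this (3 tokens in 2 weighings, 12 in 3, 39 in 4, 120 in 5).
So we need the smallest k with (3^k - 3)/2 ≥ 52.
k = 4: (3^4 - 3)/2 = 39 < 52 ✗
k = 5: (3^5 - 3)/2 = 120 ≥ 52 ✓

5


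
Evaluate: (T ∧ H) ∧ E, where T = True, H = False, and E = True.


T = True, H = False, E = True
Step 1: T ∧ H = True AND False = False
Step 2: False ∧ E = False AND True = False
AND is true only when ALL operands are true.

False


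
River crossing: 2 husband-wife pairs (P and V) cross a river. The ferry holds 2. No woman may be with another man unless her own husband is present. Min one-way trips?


Label couples P and V.
1. WP+WV → (far: WP,WV; near: HP,HV)
2. WP ←   (far: WV; near: HP,HV,WP)
3. HP+HV → (far: HP,HV,WV; near: WP)
4. HP ←   (far: HV,WV; near: HP,WP)  — HP returns, since WP is alone on near bank
5. HP+WP → (far: all four; near: empty)
Every state respects the constraint.
Minimum trips = 5

5


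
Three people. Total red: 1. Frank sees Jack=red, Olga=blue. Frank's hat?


Total red = 1, seen red = 1
Own red = 1 - 1 = 0
Frank's hat is blue.

blue


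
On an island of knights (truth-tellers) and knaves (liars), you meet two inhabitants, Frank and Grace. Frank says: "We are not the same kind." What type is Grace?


Frank says: "We are not the same kind."
Case 1: Frank is a Knight (truth-teller)
  Statement is true → they ARE different → Grace is a Knave
Case 2: Frank is a Knave (liar)
  Statement is false → they are NOT different → Grace is a Knave
In both cases, Grace is a Knave.

Knave


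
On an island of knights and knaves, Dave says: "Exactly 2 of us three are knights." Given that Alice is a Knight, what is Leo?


Dave claims exactly 2 knights among Dave, Alice, Leo.
Given: Alice is a Knight.

Case 1: Dave is a Knight (tells truth)
  Then exactly 2 of the three are knights.
  Counting Dave, Alice: 2 knight(s) so far. Need 0 more → Leo = Knave.
Case 2: Dave is a Knave (lies)
  Then the count is NOT 2.
  If Leo = Knight, count = 2 = 2 → claim would be true, contradicts lie.
  If Leo = Knave, count = 1 ≠ 2 → lie confirmed ✓

Leo is a Knave.

Knave


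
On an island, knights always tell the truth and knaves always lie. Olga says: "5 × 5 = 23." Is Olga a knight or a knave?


Statement: "5 × 5 = 23."
Actual: 5 × 5 = 25
Claimed: 23
Statement is FALSE → Olga lies → Knave

Knave


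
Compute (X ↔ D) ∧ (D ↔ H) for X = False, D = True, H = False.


X = False, D = True, H = False
Step 1: X ↔ D is true when X and D have the same value. Result: False
Step 2: D ↔ H is true when D and H have the same value. Result: False
Step 3: False ∧ False = False

False


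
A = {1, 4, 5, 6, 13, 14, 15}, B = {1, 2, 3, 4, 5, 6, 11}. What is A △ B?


A = {1, 4, 5, 6, 13, 14, 15}
B = {1, 2, 3, 4, 5, 6, 11}
Operation: symmetric difference
In A only: [13, 14, 15], in B only: [2, 3, 11]

{2, 3, 11, 13, 14, 15}


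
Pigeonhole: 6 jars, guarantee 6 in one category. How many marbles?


Pigeonhole: to guarantee k in one of n categories, need (k-1)×n + 1.
k = 6, n = 6
Minimum = (6-1) × 6 + 1 = 5 × 6 + 1

31


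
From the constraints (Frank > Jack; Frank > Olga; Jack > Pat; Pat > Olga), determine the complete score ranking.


Constraints: Frank > Jack; Frank > Olga; Jack > Pat; Pat > Olga
Method: at each step, the next-highest is the one remaining person who never appears on the smaller side of a constraint between remaining people.
  Step 1: remaining {Frank, Olga, Jack, Pat}; on the smaller side: {Olga, Jack, Pat} → Frank is next (Frank > Jack; Frank > Olga).
  Step 2: remaining {Olga, Jack, Pat}; on the smaller side: {Olga, Pat} → Jack is next (Jack > Pat).
  Step 3: remaining {Olga, Pat}; on the smaller side: {Olga} → Pat is next (Pat > Olga).
  Step 4: only Olga remains → lowest.
Final ranking (highest to lowest):

Frank > Jack > Pat > Olga


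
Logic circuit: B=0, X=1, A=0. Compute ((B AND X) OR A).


B AND X = 0&1 = 0
0 OR 0 = 0

0


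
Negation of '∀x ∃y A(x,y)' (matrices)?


Original: ∀x ∃y A(x,y)
Rule: ¬∀→∃, ¬∃→∀, negate predicate.
Negation: ∃x ∀y ¬A(x,y)

∃x ∀y ¬A(x,y)


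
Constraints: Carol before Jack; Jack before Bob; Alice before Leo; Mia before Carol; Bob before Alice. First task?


Constraints: Carol before Jack; Jack before Bob; Alice before Leo; Mia before Carol; Bob before Alice
The first task can have nothing scheduled before it, so it must never appear on the right of a 'before'.
Tasks appearing after some 'before': Jack, Bob, Leo, Carol, Alice.
The only task not in that list is Mia → it is first.

Mia


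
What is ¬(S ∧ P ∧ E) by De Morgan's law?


De Morgan's law: ¬(P ∧ Q ∧ R) ≡ ¬P ∨ ¬Q ∨ ¬R
¬(S ∧ P ∧ E) = ¬S ∨ ¬P ∨ ¬E

¬S ∨ ¬P ∨ ¬E


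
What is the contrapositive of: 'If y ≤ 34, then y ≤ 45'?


Original: If y ≤ 34, then y ≤ 45
Contrapositive: If ¬Q, then ¬P
Negate Q: not (y ≤ 45)
Negate P: not (y ≤ 34)

If not (y ≤ 45), then not (y ≤ 34).


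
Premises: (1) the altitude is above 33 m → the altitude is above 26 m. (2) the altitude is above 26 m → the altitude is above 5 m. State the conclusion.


Hypothetical syllogism: P → Q, Q → R ⊢ P → R
Premise 1: the altitude is above 33 m → the altitude is above 26 m
Premise 2: the altitude is above 26 m → the altitude is above 5 m
Chain the implications: the middle term (the altitude is above 26 m) links the two.
Conclusion: If the altitude is above 33 m, then the altitude is above 5 m.

If the altitude is above 33 m, then the altitude is above 5 m.


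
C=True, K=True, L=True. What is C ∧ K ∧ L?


C = True, K = True, L = True
Expression: C ∧ K ∧ L
Step 1: C ∧ K = True AND True = True
Step 2: (True) ∧ L = True AND True = True

True


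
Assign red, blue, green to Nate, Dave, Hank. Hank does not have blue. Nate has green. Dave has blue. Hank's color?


From clues:
  Nate → green
  Dave → blue
By elimination, Hank gets the remaining.

red


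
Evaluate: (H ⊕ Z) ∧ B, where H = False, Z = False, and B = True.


H = False, Z = False, B = True
Step 1: H ⊕ Z = False XOR False = False
Step 2: False ∧ B = False AND True = False
XOR true when exactly one of H,Z is true; then AND with B.

False


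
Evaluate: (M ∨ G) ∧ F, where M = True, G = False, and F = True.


M = True, G = False, F = True
Step 1: M ∨ G = True OR False = True
Step 2: True ∧ F = True AND True = True
OR is true when at least one operand is true; AND requires both.

True


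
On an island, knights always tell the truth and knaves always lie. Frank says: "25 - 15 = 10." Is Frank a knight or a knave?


Statement: "25 - 15 = 10."
Actual: 25 - 15 = 10
Claimed: 10
Statement is TRUE → Frank tells the truth → Knight

Knight


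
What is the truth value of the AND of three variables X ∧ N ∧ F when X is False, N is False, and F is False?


X = False, N = False, F = False
Step 1: X ∧ N = False AND False = False
Step 2: (False) ∧ F = (False) AND False = False
AND is true only when ALL operands are true.

False


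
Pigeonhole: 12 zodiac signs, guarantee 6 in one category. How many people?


Pigeonhole: to guarantee k in one of n categories, need (k-1)×n + 1.
k = 6, n = 12
Minimum = (6-1) × 12 + 1 = 5 × 12 + 1

61


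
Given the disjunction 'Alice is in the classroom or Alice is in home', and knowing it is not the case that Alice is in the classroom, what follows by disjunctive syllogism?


Disjunctive syllogism: P ∨ Q, ¬P ⊢ Q
Disjunction: Alice is in the classroom ∨ Alice is in home
We know it is not the case that Alice is in the classroom.
By disjunctive syllogism, the other disjunct must be true.

Alice is in home


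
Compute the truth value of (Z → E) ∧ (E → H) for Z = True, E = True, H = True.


Z = True, E = True, H = True
Step 1: Z → E is false only when Z=True and E=False. Result: True
Step 2: E → H is false only when E=True and H=False. Result: True
Step 3: True ∧ True = True

True


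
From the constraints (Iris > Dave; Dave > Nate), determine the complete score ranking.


Constraints: Iris > Dave; Dave > Nate
Method: at each step, the next-highest is the one remaining person who never appears on the smaller side of a constraint between remaining people.
  Step 1: remaining {Iris, Nate, Dave}; on the smaller side: {Nate, Dave} → Iris is next (Iris > Dave).
  Step 2: remaining {Nate, Dave}; on the smaller side: {Nate} → Dave is next (Dave > Nate).
  Step 3: only Nate remains → lowest.
Final ranking (highest to lowest):

Iris > Dave > Nate


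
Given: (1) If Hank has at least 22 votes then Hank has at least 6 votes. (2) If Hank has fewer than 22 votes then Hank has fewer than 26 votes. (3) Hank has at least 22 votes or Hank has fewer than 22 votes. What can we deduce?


Constructive dilemma: (P → Q) ∧ (R → S), P ∨ R ⊢ Q ∨ S
Premise 1: Hank has at least 22 votes → Hank has at least 6 votes
Premise 2: Hank has fewer than 22 votes → Hank has fewer than 26 votes
Premise 3: Hank has at least 22 votes ∨ Hank has fewer than 22 votes
Case 1: Assuming Hank has at least 22 votes, then by Premise 1, Hank has at least 6 votes.
Case 2: Assuming Hank has fewer than 22 votes, then by Premise 2, Hank has fewer than 26 votes.
Since one of Hank has at least 22 votes or Hank has fewer than 22 votes must hold, we get Hank has at least 6 votes or Hank has fewer than 26 votes.

Hank has at least 6 votes or Hank has fewer than 26 votes.
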